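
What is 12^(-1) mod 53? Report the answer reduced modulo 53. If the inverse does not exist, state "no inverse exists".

31

Extended Euclidean algorithm:
53 = 4×12 + 5
12 = 2×5 + 2
5 = 2×2 + 1
2 = 2×1 + 0
The gcd is 1. Working backward:
1 = 5 − 2·2
1 = −2·12 + 5·5
1 = 5·53 − 22·12
So 12·(-22) ≡ 1 (mod 53), and -22 ≡ 31 (mod 53).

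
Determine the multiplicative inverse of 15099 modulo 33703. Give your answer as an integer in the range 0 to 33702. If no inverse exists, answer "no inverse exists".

14462

gcd(33703, 15099) by repeated division:
33703 = 2×15099 + 3505
15099 = 4×3505 + 1079
3505 = 3×1079 + 268
1079 = 4×268 + 7
268 = 38×7 + 2
7 = 3×2 + 1
2 = 2×1 + 0
gcd = 1, so the inverse exists. Back-substitute:
1 = 7 − 3·2
1 = −3·268 + 115·7
1 = 115·1079 − 463·268
1 = −463·3505 + 1504·1079
1 = 1504·15099 − 6479·3505
1 = −6479·33703 + 14462·15099
So 15099·14462 ≡ 1 (mod 33703).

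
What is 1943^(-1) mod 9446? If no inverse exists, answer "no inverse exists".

4565

Run Euclid on (9446, 1943):
9446 = 4×1943 + 1674
1943 = 1×1674 + 269
1674 = 6×269 + 60
269 = 4×60 + 29
60 = 2×29 + 2
29 = 14×2 + 1
2 = 2×1 + 0
gcd = 1, so the inverse exists. Back-substitute:
1 = 29 − 14·2
1 = −14·60 + 29·29
1 = 29·269 − 130·60
1 = −130·1674 + 809·269
1 = 809·1943 − 939·1674
1 = −939·9446 + 4565·1943
So 1943·4565 ≡ 1 (mod 9446).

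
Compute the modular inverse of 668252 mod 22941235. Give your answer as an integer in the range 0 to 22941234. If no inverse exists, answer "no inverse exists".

11641273

Apply the Euclidean algorithm to 22941235 and 668252:
22941235 = 34·668252 + 220667
668252 = 3·220667 + 6251
220667 = 35·6251 + 1882
6251 = 3·1882 + 605
1882 = 3·605 + 67
605 = 9·67 + 2
67 = 33·2 + 1
2 = 2·1 + 0
Since gcd(668252, 22941235) = 1, back-substitute to write 1 as a combination:
1 = 67 − 33·2
1 = −33·605 + 298·67
1 = 298·1882 − 927·605
1 = −927·6251 + 3079·1882
1 = 3079·220667 − 108692·6251
1 = −108692·668252 + 329155·220667
1 = 329155·22941235 − 11299962·668252
Thus 668252·(-11299962) ≡ 1 (mod 22941235); reducing, -11299962 mod 22941235 = 11641273.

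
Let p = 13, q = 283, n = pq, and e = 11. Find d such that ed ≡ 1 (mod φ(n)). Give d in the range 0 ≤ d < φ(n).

φ(n) = (p−1)(q−1) = 12·282 = 3384.
Need d with 11·d ≡ 1 (mod 3384). Apply the extended Euclidean algorithm:
3384 = 307×11 + 7
11 = 1×7 + 4
7 = 1×4 + 3
4 = 1×3 + 1
3 = 3×1 + 0
Back-substitute:
1 = 4 − 3
1 = −7 + 2·4
1 = 2·11 − 3·7
1 = −3·3384 + 923·11
So 11·923 ≡ 1 (mod 3384), hence d = 923.

923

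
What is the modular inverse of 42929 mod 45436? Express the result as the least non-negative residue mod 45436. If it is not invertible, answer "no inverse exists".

Run Euclid on (45436, 42929):
45436 = 1×42929 + 2507
42929 = 17×2507 + 310
2507 = 8×310 + 27
310 = 11×27 + 13
27 = 2×13 + 1
13 = 13×1 + 0
gcd = 1, so the inverse exists. Back-substitute:
1 = 27 − 2·13
1 = −2·310 + 23·27
1 = 23·2507 − 186·310
1 = −186·42929 + 3185·2507
1 = 3185·45436 − 3371·42929
So 42929·(-3371) ≡ 1 (mod 45436), and -3371 ≡ 42065 (mod 45436).

42065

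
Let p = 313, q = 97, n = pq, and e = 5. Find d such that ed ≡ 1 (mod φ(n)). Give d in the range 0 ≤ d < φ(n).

φ(n) = (p−1)(q−1) = 312·96 = 29952.
Need d with 5·d ≡ 1 (mod 29952). Apply the extended Euclidean algorithm:
29952 = 5990×5 + 2
5 = 2×2 + 1
2 = 2×1 + 0
Back-substitute:
1 = 5 − 2·2
1 = −2·29952 + 11981·5
So 5·11981 ≡ 1 (mod 29952), hence d = 11981.

11981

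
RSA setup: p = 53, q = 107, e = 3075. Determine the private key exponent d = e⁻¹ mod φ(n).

3499

φ(n) = (p−1)(q−1) = 52·106 = 5512.
Need d with 3075·d ≡ 1 (mod 5512). Apply the extended Euclidean algorithm:
5512 = 1·3075 + 2437
3075 = 1·2437 + 638
2437 = 3·638 + 523
638 = 1·523 + 115
523 = 4·115 + 63
115 = 1·63 + 52
63 = 1·52 + 11
52 = 4·11 + 8
11 = 1·8 + 3
8 = 2·3 + 2
3 = 1·2 + 1
2 = 2·1 + 0
Back-substitute:
1 = 3 − 2
1 = −8 + 3·3
1 = 3·11 − 4·8
1 = −4·52 + 19·11
1 = 19·63 − 23·52
1 = −23·115 + 42·63
1 = 42·523 − 191·115
1 = −191·638 + 233·523
1 = 233·2437 − 890·638
1 = −890·3075 + 1123·2437
1 = 1123·5512 − 2013·3075
So 3075·(-2013) ≡ 1 (mod 5512), hence d ≡ -2013 ≡ 3499 (mod 5512).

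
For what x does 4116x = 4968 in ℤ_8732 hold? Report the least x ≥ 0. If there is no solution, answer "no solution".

1255

First find gcd(4116, 8732):
8732 = 2·4116 + 500
4116 = 8·500 + 116
500 = 4·116 + 36
116 = 3·36 + 8
36 = 4·8 + 4
8 = 2·4 + 0
gcd = 4 and 4 | 4968, so solutions exist. Divide through by 4: 1029x ≡ 1242 (mod 2183).
Now find 1029⁻¹ mod 2183:
2183 = 2·1029 + 125
1029 = 8·125 + 29
125 = 4·29 + 9
29 = 3·9 + 2
9 = 4·2 + 1
2 = 2·1 + 0
Back-substitute:
1 = 9 − 4·2
1 = −4·29 + 13·9
1 = 13·125 − 56·29
1 = −56·1029 + 461·125
1 = 461·2183 − 978·1029
So 1029·(-978) ≡ 1 (mod 2183), i.e. 1029⁻¹ ≡ 1205.
Then x ≡ 1205·1242 ≡ 1255 (mod 2183); the smallest non-negative solution is x = 1255.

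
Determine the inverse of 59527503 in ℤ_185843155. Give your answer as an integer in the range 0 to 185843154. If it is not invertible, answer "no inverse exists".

Run Euclid on (185843155, 59527503):
185843155 = 3·59527503 + 7260646
59527503 = 8·7260646 + 1442335
7260646 = 5·1442335 + 48971
1442335 = 29·48971 + 22176
48971 = 2·22176 + 4619
22176 = 4·4619 + 3700
4619 = 1·3700 + 919
3700 = 4·919 + 24
919 = 38·24 + 7
24 = 3·7 + 3
7 = 2·3 + 1
3 = 3·1 + 0
gcd = 1, so the inverse exists. Back-substitute:
1 = 7 − 2·3
1 = −2·24 + 7·7
1 = 7·919 − 268·24
1 = −268·3700 + 1079·919
1 = 1079·4619 − 1347·3700
1 = −1347·22176 + 6467·4619
1 = 6467·48971 − 14281·22176
1 = −14281·1442335 + 420616·48971
1 = 420616·7260646 − 2117361·1442335
1 = −2117361·59527503 + 17359504·7260646
1 = 17359504·185843155 − 54195873·59527503
Hence 59527503⁻¹ ≡ -54195873 ≡ 131647282 (mod 185843155).

131647282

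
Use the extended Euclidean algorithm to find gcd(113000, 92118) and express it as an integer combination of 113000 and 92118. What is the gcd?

2

Euclidean algorithm:
113000 = 1·92118 + 20882
92118 = 4·20882 + 8590
20882 = 2·8590 + 3702
8590 = 2·3702 + 1186
3702 = 3·1186 + 144
1186 = 8·144 + 34
144 = 4·34 + 8
34 = 4·8 + 2
8 = 4·2 + 0
gcd(113000, 92118) = 2.
Working backward:
2 = 34 − 4·8
2 = −4·144 + 17·34
2 = 17·1186 − 140·144
2 = −140·3702 + 437·1186
2 = 437·8590 − 1014·3702
2 = −1014·20882 + 2465·8590
2 = 2465·92118 − 10874·20882
2 = −10874·113000 + 13339·92118
So 2 = (-10874)·113000 + (13339)·92118.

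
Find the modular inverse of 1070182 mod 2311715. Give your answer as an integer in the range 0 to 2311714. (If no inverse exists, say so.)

67523

Run Euclid on (2311715, 1070182):
2311715 = 2×1070182 + 171351
1070182 = 6×171351 + 42076
171351 = 4×42076 + 3047
42076 = 13×3047 + 2465
3047 = 1×2465 + 582
2465 = 4×582 + 137
582 = 4×137 + 34
137 = 4×34 + 1
34 = 34×1 + 0
The gcd is 1. Working backward:
1 = 137 − 4·34
1 = −4·582 + 17·137
1 = 17·2465 − 72·582
1 = −72·3047 + 89·2465
1 = 89·42076 − 1229·3047
1 = −1229·171351 + 5005·42076
1 = 5005·1070182 − 31259·171351
1 = −31259·2311715 + 67523·1070182
So 1070182·67523 ≡ 1 (mod 2311715).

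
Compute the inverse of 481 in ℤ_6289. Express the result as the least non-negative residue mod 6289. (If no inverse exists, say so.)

Run Euclid on (6289, 481):
6289 = 13×481 + 36
481 = 13×36 + 13
36 = 2×13 + 10
13 = 1×10 + 3
10 = 3×3 + 1
3 = 3×1 + 0
The gcd is 1. Working backward:
1 = 10 − 3·3
1 = −3·13 + 4·10
1 = 4·36 − 11·13
1 = −11·481 + 147·36
1 = 147·6289 − 1922·481
Hence 481⁻¹ ≡ -1922 ≡ 4367 (mod 6289).

4367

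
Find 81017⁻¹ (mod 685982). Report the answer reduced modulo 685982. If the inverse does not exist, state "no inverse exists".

527401

gcd(685982, 81017) by repeated division:
685982 = 8*81017 + 37846
81017 = 2*37846 + 5325
37846 = 7*5325 + 571
5325 = 9*571 + 186
571 = 3*186 + 13
186 = 14*13 + 4
13 = 3*4 + 1
4 = 4*1 + 0
gcd = 1, so the inverse exists. Back-substitute:
1 = 13 − 3·4
1 = −3·186 + 43·13
1 = 43·571 − 132·186
1 = −132·5325 + 1231·571
1 = 1231·37846 − 8749·5325
1 = −8749·81017 + 18729·37846
1 = 18729·685982 − 158581·81017
So 81017·(-158581) ≡ 1 (mod 685982), and -158581 ≡ 527401 (mod 685982).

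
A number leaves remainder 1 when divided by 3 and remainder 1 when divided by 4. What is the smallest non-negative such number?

Write x = 1 + 3·k. Then 3·k ≡ 1 − 1 ≡ 0 (mod 4).
Need 3⁻¹ mod 4. Extended Euclid on (4, 3):
4 = 1×3 + 1
3 = 3×1 + 0
Back-substitute:
1 = 4 − 3
3⁻¹ ≡ 3 (mod 4), so k ≡ 3·0 ≡ 0 (mod 4).
x = 1 + 3·0 = 1.

1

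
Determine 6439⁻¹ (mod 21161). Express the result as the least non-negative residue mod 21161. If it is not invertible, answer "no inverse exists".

9169

Run Euclid on (21161, 6439):
21161 = 3·6439 + 1844
6439 = 3·1844 + 907
1844 = 2·907 + 30
907 = 30·30 + 7
30 = 4·7 + 2
7 = 3·2 + 1
2 = 2·1 + 0
The gcd is 1. Working backward:
1 = 7 − 3·2
1 = −3·30 + 13·7
1 = 13·907 − 393·30
1 = −393·1844 + 799·907
1 = 799·6439 − 2790·1844
1 = −2790·21161 + 9169·6439
So 6439·9169 ≡ 1 (mod 21161).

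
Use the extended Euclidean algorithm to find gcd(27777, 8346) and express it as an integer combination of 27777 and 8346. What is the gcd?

Apply Euclid's algorithm to 27777 and 8346:
27777 = 3*8346 + 2739
8346 = 3*2739 + 129
2739 = 21*129 + 30
129 = 4*30 + 9
30 = 3*9 + 3
9 = 3*3 + 0
gcd(27777, 8346) = 3.
Working backward:
3 = 30 − 3·9
3 = −3·129 + 13·30
3 = 13·2739 − 276·129
3 = −276·8346 + 841·2739
3 = 841·27777 − 2799·8346
So 3 = (841)·27777 + (-2799)·8346.

3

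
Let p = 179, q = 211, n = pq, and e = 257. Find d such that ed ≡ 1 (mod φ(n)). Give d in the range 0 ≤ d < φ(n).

φ(n) = (p−1)(q−1) = 178·210 = 37380.
Need d with 257·d ≡ 1 (mod 37380). Apply the extended Euclidean algorithm:
37380 = 145×257 + 115
257 = 2×115 + 27
115 = 4×27 + 7
27 = 3×7 + 6
7 = 1×6 + 1
6 = 6×1 + 0
Back-substitute:
1 = 7 − 6
1 = −27 + 4·7
1 = 4·115 − 17·27
1 = −17·257 + 38·115
1 = 38·37380 − 5527·257
So 257·(-5527) ≡ 1 (mod 37380), hence d ≡ -5527 ≡ 31853 (mod 37380).

31853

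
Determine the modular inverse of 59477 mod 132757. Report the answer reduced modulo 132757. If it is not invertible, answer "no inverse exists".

106548

Run Euclid on (132757, 59477):
132757 = 2·59477 + 13803
59477 = 4·13803 + 4265
13803 = 3·4265 + 1008
4265 = 4·1008 + 233
1008 = 4·233 + 76
233 = 3·76 + 5
76 = 15·5 + 1
5 = 5·1 + 0
gcd = 1, so the inverse exists. Back-substitute:
1 = 76 − 15·5
1 = −15·233 + 46·76
1 = 46·1008 − 199·233
1 = −199·4265 + 842·1008
1 = 842·13803 − 2725·4265
1 = −2725·59477 + 11742·13803
1 = 11742·132757 − 26209·59477
Thus 59477·(-26209) ≡ 1 (mod 132757); reducing, -26209 mod 132757 = 106548.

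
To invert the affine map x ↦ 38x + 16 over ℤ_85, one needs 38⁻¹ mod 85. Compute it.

Apply the Euclidean algorithm to 85 and 38:
85 = 2×38 + 9
38 = 4×9 + 2
9 = 4×2 + 1
2 = 2×1 + 0
The gcd is 1. Working backward:
1 = 9 − 4·2
1 = −4·38 + 17·9
1 = 17·85 − 38·38
Hence 38⁻¹ ≡ -38 ≡ 47 (mod 85).

47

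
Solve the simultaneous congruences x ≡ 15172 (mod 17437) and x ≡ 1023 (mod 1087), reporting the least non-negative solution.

3799001

Write x = 15172 + 17437·k. Then 17437·k ≡ 1023 − 15172 ≡ 1069 (mod 1087).
Need 17437⁻¹ mod 1087. Extended Euclid on (1087, 45):
1087 = 24×45 + 7
45 = 6×7 + 3
7 = 2×3 + 1
3 = 3×1 + 0
Back-substitute:
1 = 7 − 2·3
1 = −2·45 + 13·7
1 = 13·1087 − 314·45
17437⁻¹ ≡ 773 (mod 1087), so k ≡ 773·1069 ≡ 217 (mod 1087).
x = 15172 + 17437·217 = 3799001.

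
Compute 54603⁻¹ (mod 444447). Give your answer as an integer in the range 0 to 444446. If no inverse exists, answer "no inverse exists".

no inverse exists

Euclidean algorithm on 444447, 54603:
444447 = 8·54603 + 7623
54603 = 7·7623 + 1242
7623 = 6·1242 + 171
1242 = 7·171 + 45
171 = 3·45 + 36
45 = 1·36 + 9
36 = 4·9 + 0
Since gcd = 9 > 1, 54603 is not a unit mod 444447.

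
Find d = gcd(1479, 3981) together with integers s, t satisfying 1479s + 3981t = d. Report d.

Apply Euclid's algorithm to 3981 and 1479:
3981 = 2*1479 + 1023
1479 = 1*1023 + 456
1023 = 2*456 + 111
456 = 4*111 + 12
111 = 9*12 + 3
12 = 4*3 + 0
gcd(1479, 3981) = 3.
Back-substituting:
3 = 111 − 9·12
3 = −9·456 + 37·111
3 = 37·1023 − 83·456
3 = −83·1479 + 120·1023
3 = 120·3981 − 323·1479
So 3 = (120)·3981 + (-323)·1479.

3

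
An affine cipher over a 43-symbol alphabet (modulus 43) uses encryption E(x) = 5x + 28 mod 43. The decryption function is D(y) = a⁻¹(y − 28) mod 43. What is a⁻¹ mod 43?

Extended Euclidean algorithm:
43 = 8·5 + 3
5 = 1·3 + 2
3 = 1·2 + 1
2 = 2·1 + 0
The gcd is 1. Working backward:
1 = 3 − 2
1 = −5 + 2·3
1 = 2·43 − 17·5
Hence 5⁻¹ ≡ -17 ≡ 26 (mod 43).

26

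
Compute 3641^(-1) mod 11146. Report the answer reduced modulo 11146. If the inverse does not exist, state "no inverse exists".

2749

Apply the Euclidean algorithm to 11146 and 3641:
11146 = 3·3641 + 223
3641 = 16·223 + 73
223 = 3·73 + 4
73 = 18·4 + 1
4 = 4·1 + 0
gcd = 1, so the inverse exists. Back-substitute:
1 = 73 − 18·4
1 = −18·223 + 55·73
1 = 55·3641 − 898·223
1 = −898·11146 + 2749·3641
So 3641·2749 ≡ 1 (mod 11146).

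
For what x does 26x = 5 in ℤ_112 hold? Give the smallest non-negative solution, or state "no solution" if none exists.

no solution

gcd(26, 112):
112 = 4*26 + 8
26 = 3*8 + 2
8 = 4*2 + 0
gcd = 2, but 2 ∤ 5, so the congruence has no solution.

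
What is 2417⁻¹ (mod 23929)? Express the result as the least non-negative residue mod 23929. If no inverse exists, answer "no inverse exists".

17078

gcd(23929, 2417) by repeated division:
23929 = 9·2417 + 2176
2417 = 1·2176 + 241
2176 = 9·241 + 7
241 = 34·7 + 3
7 = 2·3 + 1
3 = 3·1 + 0
Since gcd(2417, 23929) = 1, back-substitute to write 1 as a combination:
1 = 7 − 2·3
1 = −2·241 + 69·7
1 = 69·2176 − 623·241
1 = −623·2417 + 692·2176
1 = 692·23929 − 6851·2417
Hence 2417⁻¹ ≡ -6851 ≡ 17078 (mod 23929).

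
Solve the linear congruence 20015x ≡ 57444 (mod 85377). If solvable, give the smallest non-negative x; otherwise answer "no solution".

44805

First find gcd(20015, 85377):
85377 = 4·20015 + 5317
20015 = 3·5317 + 4064
5317 = 1·4064 + 1253
4064 = 3·1253 + 305
1253 = 4·305 + 33
305 = 9·33 + 8
33 = 4·8 + 1
8 = 8·1 + 0
gcd = 1, so a unique solution mod 85377 exists.
Back-substitute for the Bézout coefficients:
1 = 33 − 4·8
1 = −4·305 + 37·33
1 = 37·1253 − 152·305
1 = −152·4064 + 493·1253
1 = 493·5317 − 645·4064
1 = −645·20015 + 2428·5317
1 = 2428·85377 − 10357·20015
So 20015·(-10357) ≡ 1 (mod 85377), giving 20015⁻¹ ≡ 75020.
x ≡ 20015⁻¹·57444 ≡ 75020·57444 ≡ 44805 (mod 85377).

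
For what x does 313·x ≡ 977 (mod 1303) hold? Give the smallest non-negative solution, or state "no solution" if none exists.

First find gcd(313, 1303):
1303 = 4×313 + 51
313 = 6×51 + 7
51 = 7×7 + 2
7 = 3×2 + 1
2 = 2×1 + 0
gcd = 1, so a unique solution mod 1303 exists.
Back-substitute for the Bézout coefficients:
1 = 7 − 3·2
1 = −3·51 + 22·7
1 = 22·313 − 135·51
1 = −135·1303 + 562·313
So 313·(562) ≡ 1 (mod 1303), giving 313⁻¹ ≡ 562.
x ≡ 313⁻¹·977 ≡ 562·977 ≡ 511 (mod 1303).

511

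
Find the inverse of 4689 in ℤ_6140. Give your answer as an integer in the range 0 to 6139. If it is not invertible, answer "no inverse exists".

Extended Euclidean algorithm:
6140 = 1·4689 + 1451
4689 = 3·1451 + 336
1451 = 4·336 + 107
336 = 3·107 + 15
107 = 7·15 + 2
15 = 7·2 + 1
2 = 2·1 + 0
The gcd is 1. Working backward:
1 = 15 − 7·2
1 = −7·107 + 50·15
1 = 50·336 − 157·107
1 = −157·1451 + 678·336
1 = 678·4689 − 2191·1451
1 = −2191·6140 + 2869·4689
So 4689·2869 ≡ 1 (mod 6140).

2869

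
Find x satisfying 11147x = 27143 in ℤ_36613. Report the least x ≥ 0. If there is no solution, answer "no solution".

1648

First find gcd(11147, 36613):
36613 = 3·11147 + 3172
11147 = 3·3172 + 1631
3172 = 1·1631 + 1541
1631 = 1·1541 + 90
1541 = 17·90 + 11
90 = 8·11 + 2
11 = 5·2 + 1
2 = 2·1 + 0
gcd = 1, so a unique solution mod 36613 exists.
Back-substitute for the Bézout coefficients:
1 = 11 − 5·2
1 = −5·90 + 41·11
1 = 41·1541 − 702·90
1 = −702·1631 + 743·1541
1 = 743·3172 − 1445·1631
1 = −1445·11147 + 5078·3172
1 = 5078·36613 − 16679·11147
So 11147·(-16679) ≡ 1 (mod 36613), giving 11147⁻¹ ≡ 19934.
x ≡ 11147⁻¹·27143 ≡ 19934·27143 ≡ 1648 (mod 36613).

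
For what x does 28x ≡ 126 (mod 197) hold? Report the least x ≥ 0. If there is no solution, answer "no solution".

103

First find gcd(28, 197):
197 = 7×28 + 1
28 = 28×1 + 0
gcd = 1, so a unique solution mod 197 exists.
Back-substitute for the Bézout coefficients:
1 = 197 − 7·28
So 28·(-7) ≡ 1 (mod 197), giving 28⁻¹ ≡ 190.
x ≡ 28⁻¹·126 ≡ 190·126 ≡ 103 (mod 197).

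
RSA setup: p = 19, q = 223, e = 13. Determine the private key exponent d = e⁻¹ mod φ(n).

φ(n) = (p−1)(q−1) = 18·222 = 3996.
Need d with 13·d ≡ 1 (mod 3996). Apply the extended Euclidean algorithm:
3996 = 307*13 + 5
13 = 2*5 + 3
5 = 1*3 + 2
3 = 1*2 + 1
2 = 2*1 + 0
Back-substitute:
1 = 3 − 2
1 = −5 + 2·3
1 = 2·13 − 5·5
1 = −5·3996 + 1537·13
So 13·1537 ≡ 1 (mod 3996), hence d = 1537.

1537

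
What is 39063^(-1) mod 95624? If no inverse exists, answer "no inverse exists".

25111

Extended Euclidean algorithm:
95624 = 2*39063 + 17498
39063 = 2*17498 + 4067
17498 = 4*4067 + 1230
4067 = 3*1230 + 377
1230 = 3*377 + 99
377 = 3*99 + 80
99 = 1*80 + 19
80 = 4*19 + 4
19 = 4*4 + 3
4 = 1*3 + 1
3 = 3*1 + 0
gcd = 1, so the inverse exists. Back-substitute:
1 = 4 − 3
1 = −19 + 5·4
1 = 5·80 − 21·19
1 = −21·99 + 26·80
1 = 26·377 − 99·99
1 = −99·1230 + 323·377
1 = 323·4067 − 1068·1230
1 = −1068·17498 + 4595·4067
1 = 4595·39063 − 10258·17498
1 = −10258·95624 + 25111·39063
So 39063·25111 ≡ 1 (mod 95624).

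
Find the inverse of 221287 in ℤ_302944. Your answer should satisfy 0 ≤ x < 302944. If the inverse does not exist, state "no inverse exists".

Apply the Euclidean algorithm to 302944 and 221287:
302944 = 1*221287 + 81657
221287 = 2*81657 + 57973
81657 = 1*57973 + 23684
57973 = 2*23684 + 10605
23684 = 2*10605 + 2474
10605 = 4*2474 + 709
2474 = 3*709 + 347
709 = 2*347 + 15
347 = 23*15 + 2
15 = 7*2 + 1
2 = 2*1 + 0
The gcd is 1. Working backward:
1 = 15 − 7·2
1 = −7·347 + 162·15
1 = 162·709 − 331·347
1 = −331·2474 + 1155·709
1 = 1155·10605 − 4951·2474
1 = −4951·23684 + 11057·10605
1 = 11057·57973 − 27065·23684
1 = −27065·81657 + 38122·57973
1 = 38122·221287 − 103309·81657
1 = −103309·302944 + 141431·221287
So 221287·141431 ≡ 1 (mod 302944).

141431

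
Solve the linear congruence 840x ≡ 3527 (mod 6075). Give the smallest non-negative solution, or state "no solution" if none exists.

gcd(840, 6075):
6075 = 7·840 + 195
840 = 4·195 + 60
195 = 3·60 + 15
60 = 4·15 + 0
gcd = 15, but 15 ∤ 3527, so the congruence has no solution.

no solution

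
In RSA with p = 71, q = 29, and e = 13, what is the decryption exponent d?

1357

φ(n) = (p−1)(q−1) = 70·28 = 1960.
Need d with 13·d ≡ 1 (mod 1960). Apply the extended Euclidean algorithm:
1960 = 150×13 + 10
13 = 1×10 + 3
10 = 3×3 + 1
3 = 3×1 + 0
Back-substitute:
1 = 10 − 3·3
1 = −3·13 + 4·10
1 = 4·1960 − 603·13
So 13·(-603) ≡ 1 (mod 1960), hence d ≡ -603 ≡ 1357 (mod 1960).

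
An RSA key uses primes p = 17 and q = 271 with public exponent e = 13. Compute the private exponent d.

φ(n) = (p−1)(q−1) = 16·270 = 4320.
Need d with 13·d ≡ 1 (mod 4320). Apply the extended Euclidean algorithm:
4320 = 332*13 + 4
13 = 3*4 + 1
4 = 4*1 + 0
Back-substitute:
1 = 13 − 3·4
1 = −3·4320 + 997·13
So 13·997 ≡ 1 (mod 4320), hence d = 997.

997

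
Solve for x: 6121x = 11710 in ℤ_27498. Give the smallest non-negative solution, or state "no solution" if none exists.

First find gcd(6121, 27498):
27498 = 4×6121 + 3014
6121 = 2×3014 + 93
3014 = 32×93 + 38
93 = 2×38 + 17
38 = 2×17 + 4
17 = 4×4 + 1
4 = 4×1 + 0
gcd = 1, so a unique solution mod 27498 exists.
Back-substitute for the Bézout coefficients:
1 = 17 − 4·4
1 = −4·38 + 9·17
1 = 9·93 − 22·38
1 = −22·3014 + 713·93
1 = 713·6121 − 1448·3014
1 = −1448·27498 + 6505·6121
So 6121·(6505) ≡ 1 (mod 27498), giving 6121⁻¹ ≡ 6505.
x ≡ 6121⁻¹·11710 ≡ 6505·11710 ≡ 4090 (mod 27498).

4090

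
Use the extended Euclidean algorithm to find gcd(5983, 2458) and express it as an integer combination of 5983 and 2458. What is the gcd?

1

Euclidean algorithm:
5983 = 2×2458 + 1067
2458 = 2×1067 + 324
1067 = 3×324 + 95
324 = 3×95 + 39
95 = 2×39 + 17
39 = 2×17 + 5
17 = 3×5 + 2
5 = 2×2 + 1
2 = 2×1 + 0
gcd(5983, 2458) = 1.
Express as a combination:
1 = 5 − 2·2
1 = −2·17 + 7·5
1 = 7·39 − 16·17
1 = −16·95 + 39·39
1 = 39·324 − 133·95
1 = −133·1067 + 438·324
1 = 438·2458 − 1009·1067
1 = −1009·5983 + 2456·2458
So 1 = (-1009)·5983 + (2456)·2458.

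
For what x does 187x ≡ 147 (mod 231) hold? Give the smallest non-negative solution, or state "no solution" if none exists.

gcd(187, 231):
231 = 1×187 + 44
187 = 4×44 + 11
44 = 4×11 + 0
gcd = 11, but 11 ∤ 147, so the congruence has no solution.

no solution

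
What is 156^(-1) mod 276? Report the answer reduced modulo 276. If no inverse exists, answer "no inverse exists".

Compute gcd(156, 276):
276 = 1*156 + 120
156 = 1*120 + 36
120 = 3*36 + 12
36 = 3*12 + 0
gcd(156, 276) = 12 ≠ 1, so 156 has no multiplicative inverse modulo 276.

no inverse exists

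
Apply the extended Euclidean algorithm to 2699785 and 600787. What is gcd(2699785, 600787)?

11

Apply Euclid's algorithm to 2699785 and 600787:
2699785 = 4·600787 + 296637
600787 = 2·296637 + 7513
296637 = 39·7513 + 3630
7513 = 2·3630 + 253
3630 = 14·253 + 88
253 = 2·88 + 77
88 = 1·77 + 11
77 = 7·11 + 0
gcd(2699785, 600787) = 11.
Back-substituting:
11 = 88 − 77
11 = −253 + 3·88
11 = 3·3630 − 43·253
11 = −43·7513 + 89·3630
11 = 89·296637 − 3514·7513
11 = −3514·600787 + 7117·296637
11 = 7117·2699785 − 31982·600787
So 11 = (7117)·2699785 + (-31982)·600787.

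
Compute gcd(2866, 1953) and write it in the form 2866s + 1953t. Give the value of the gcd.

Repeated division:
2866 = 1·1953 + 913
1953 = 2·913 + 127
913 = 7·127 + 24
127 = 5·24 + 7
24 = 3·7 + 3
7 = 2·3 + 1
3 = 3·1 + 0
gcd(2866, 1953) = 1.
Back-substituting:
1 = 7 − 2·3
1 = −2·24 + 7·7
1 = 7·127 − 37·24
1 = −37·913 + 266·127
1 = 266·1953 − 569·913
1 = −569·2866 + 835·1953
So 1 = (-569)·2866 + (835)·1953.

1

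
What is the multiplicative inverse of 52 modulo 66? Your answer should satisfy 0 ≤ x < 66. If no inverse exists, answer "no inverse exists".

no inverse exists

Compute gcd(52, 66):
66 = 1*52 + 14
52 = 3*14 + 10
14 = 1*10 + 4
10 = 2*4 + 2
4 = 2*2 + 0
The gcd is 2, not 1, hence no inverse exists.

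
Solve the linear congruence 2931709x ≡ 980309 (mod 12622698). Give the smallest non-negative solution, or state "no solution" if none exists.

141107

First find gcd(2931709, 12622698):
12622698 = 4×2931709 + 895862
2931709 = 3×895862 + 244123
895862 = 3×244123 + 163493
244123 = 1×163493 + 80630
163493 = 2×80630 + 2233
80630 = 36×2233 + 242
2233 = 9×242 + 55
242 = 4×55 + 22
55 = 2×22 + 11
22 = 2×11 + 0
gcd = 11 and 11 | 980309, so solutions exist. Divide through by 11: 266519x ≡ 89119 (mod 1147518).
Now find 266519⁻¹ mod 1147518:
1147518 = 4·266519 + 81442
266519 = 3·81442 + 22193
81442 = 3·22193 + 14863
22193 = 1·14863 + 7330
14863 = 2·7330 + 203
7330 = 36·203 + 22
203 = 9·22 + 5
22 = 4·5 + 2
5 = 2·2 + 1
2 = 2·1 + 0
Back-substitute:
1 = 5 − 2·2
1 = −2·22 + 9·5
1 = 9·203 − 83·22
1 = −83·7330 + 2997·203
1 = 2997·14863 − 6077·7330
1 = −6077·22193 + 9074·14863
1 = 9074·81442 − 33299·22193
1 = −33299·266519 + 108971·81442
1 = 108971·1147518 − 469183·266519
So 266519·(-469183) ≡ 1 (mod 1147518), i.e. 266519⁻¹ ≡ 678335.
Then x ≡ 678335·89119 ≡ 141107 (mod 1147518); the smallest non-negative solution is x = 141107.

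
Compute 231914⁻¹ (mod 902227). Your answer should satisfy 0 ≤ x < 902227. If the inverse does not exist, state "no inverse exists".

Apply the Euclidean algorithm to 902227 and 231914:
902227 = 3×231914 + 206485
231914 = 1×206485 + 25429
206485 = 8×25429 + 3053
25429 = 8×3053 + 1005
3053 = 3×1005 + 38
1005 = 26×38 + 17
38 = 2×17 + 4
17 = 4×4 + 1
4 = 4×1 + 0
gcd = 1, so the inverse exists. Back-substitute:
1 = 17 − 4·4
1 = −4·38 + 9·17
1 = 9·1005 − 238·38
1 = −238·3053 + 723·1005
1 = 723·25429 − 6022·3053
1 = −6022·206485 + 48899·25429
1 = 48899·231914 − 54921·206485
1 = −54921·902227 + 213662·231914
So 231914·213662 ≡ 1 (mod 902227).

213662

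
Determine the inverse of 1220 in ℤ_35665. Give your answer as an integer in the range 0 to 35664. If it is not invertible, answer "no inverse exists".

no inverse exists

Compute gcd(1220, 35665):
35665 = 29*1220 + 285
1220 = 4*285 + 80
285 = 3*80 + 45
80 = 1*45 + 35
45 = 1*35 + 10
35 = 3*10 + 5
10 = 2*5 + 0
gcd(1220, 35665) = 5 ≠ 1, so 1220 has no multiplicative inverse modulo 35665.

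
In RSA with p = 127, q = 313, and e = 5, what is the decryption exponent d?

φ(n) = (p−1)(q−1) = 126·312 = 39312.
Need d with 5·d ≡ 1 (mod 39312). Apply the extended Euclidean algorithm:
39312 = 7862·5 + 2
5 = 2·2 + 1
2 = 2·1 + 0
Back-substitute:
1 = 5 − 2·2
1 = −2·39312 + 15725·5
So 5·15725 ≡ 1 (mod 39312), hence d = 15725.

15725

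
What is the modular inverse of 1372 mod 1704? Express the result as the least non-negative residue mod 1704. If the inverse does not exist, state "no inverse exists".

no inverse exists

Euclidean algorithm on 1704, 1372:
1704 = 1*1372 + 332
1372 = 4*332 + 44
332 = 7*44 + 24
44 = 1*24 + 20
24 = 1*20 + 4
20 = 5*4 + 0
gcd(1372, 1704) = 4 ≠ 1, so 1372 has no multiplicative inverse modulo 1704.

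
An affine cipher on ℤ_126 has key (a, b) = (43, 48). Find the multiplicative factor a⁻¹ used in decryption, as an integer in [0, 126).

gcd(126, 43) by repeated division:
126 = 2*43 + 40
43 = 1*40 + 3
40 = 13*3 + 1
3 = 3*1 + 0
gcd = 1, so the inverse exists. Back-substitute:
1 = 40 − 13·3
1 = −13·43 + 14·40
1 = 14·126 − 41·43
So 43·(-41) ≡ 1 (mod 126), and -41 ≡ 85 (mod 126).

85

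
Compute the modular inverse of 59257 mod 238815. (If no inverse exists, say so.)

121078

Apply the Euclidean algorithm to 238815 and 59257:
238815 = 4*59257 + 1787
59257 = 33*1787 + 286
1787 = 6*286 + 71
286 = 4*71 + 2
71 = 35*2 + 1
2 = 2*1 + 0
The gcd is 1. Working backward:
1 = 71 − 35·2
1 = −35·286 + 141·71
1 = 141·1787 − 881·286
1 = −881·59257 + 29214·1787
1 = 29214·238815 − 117737·59257
Hence 59257⁻¹ ≡ -117737 ≡ 121078 (mod 238815).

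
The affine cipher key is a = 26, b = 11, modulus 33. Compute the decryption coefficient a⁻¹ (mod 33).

14

Extended Euclidean algorithm:
33 = 1×26 + 7
26 = 3×7 + 5
7 = 1×5 + 2
5 = 2×2 + 1
2 = 2×1 + 0
gcd = 1, so the inverse exists. Back-substitute:
1 = 5 − 2·2
1 = −2·7 + 3·5
1 = 3·26 − 11·7
1 = −11·33 + 14·26
So 26·14 ≡ 1 (mod 33).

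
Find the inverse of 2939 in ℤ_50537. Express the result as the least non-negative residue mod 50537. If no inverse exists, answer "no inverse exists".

Extended Euclidean algorithm:
50537 = 17*2939 + 574
2939 = 5*574 + 69
574 = 8*69 + 22
69 = 3*22 + 3
22 = 7*3 + 1
3 = 3*1 + 0
The gcd is 1. Working backward:
1 = 22 − 7·3
1 = −7·69 + 22·22
1 = 22·574 − 183·69
1 = −183·2939 + 937·574
1 = 937·50537 − 16112·2939
Thus 2939·(-16112) ≡ 1 (mod 50537); reducing, -16112 mod 50537 = 34425.

34425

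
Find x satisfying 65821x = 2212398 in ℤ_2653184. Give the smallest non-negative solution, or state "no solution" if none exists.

2199942

First find gcd(65821, 2653184):
2653184 = 40×65821 + 20344
65821 = 3×20344 + 4789
20344 = 4×4789 + 1188
4789 = 4×1188 + 37
1188 = 32×37 + 4
37 = 9×4 + 1
4 = 4×1 + 0
gcd = 1, so a unique solution mod 2653184 exists.
Back-substitute for the Bézout coefficients:
1 = 37 − 9·4
1 = −9·1188 + 289·37
1 = 289·4789 − 1165·1188
1 = −1165·20344 + 4949·4789
1 = 4949·65821 − 16012·20344
1 = −16012·2653184 + 645429·65821
So 65821·(645429) ≡ 1 (mod 2653184), giving 65821⁻¹ ≡ 645429.
x ≡ 65821⁻¹·2212398 ≡ 645429·2212398 ≡ 2199942 (mod 2653184).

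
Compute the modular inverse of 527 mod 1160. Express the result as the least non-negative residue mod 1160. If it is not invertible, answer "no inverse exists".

gcd(1160, 527) by repeated division:
1160 = 2×527 + 106
527 = 4×106 + 103
106 = 1×103 + 3
103 = 34×3 + 1
3 = 3×1 + 0
gcd = 1, so the inverse exists. Back-substitute:
1 = 103 − 34·3
1 = −34·106 + 35·103
1 = 35·527 − 174·106
1 = −174·1160 + 383·527
So 527·383 ≡ 1 (mod 1160).

383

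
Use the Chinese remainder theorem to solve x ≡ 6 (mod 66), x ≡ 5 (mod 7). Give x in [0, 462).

138

Write x = 6 + 66·k. Then 66·k ≡ 5 − 6 ≡ 6 (mod 7).
Need 66⁻¹ mod 7. Extended Euclid on (7, 3):
7 = 2×3 + 1
3 = 3×1 + 0
Back-substitute:
1 = 7 − 2·3
66⁻¹ ≡ 5 (mod 7), so k ≡ 5·6 ≡ 2 (mod 7).
x = 6 + 66·2 = 138.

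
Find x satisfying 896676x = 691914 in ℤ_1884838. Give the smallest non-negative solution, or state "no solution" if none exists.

558827

First find gcd(896676, 1884838):
1884838 = 2×896676 + 91486
896676 = 9×91486 + 73302
91486 = 1×73302 + 18184
73302 = 4×18184 + 566
18184 = 32×566 + 72
566 = 7×72 + 62
72 = 1×62 + 10
62 = 6×10 + 2
10 = 5×2 + 0
gcd = 2 and 2 | 691914, so solutions exist. Divide through by 2: 448338x ≡ 345957 (mod 942419).
Now find 448338⁻¹ mod 942419:
942419 = 2·448338 + 45743
448338 = 9·45743 + 36651
45743 = 1·36651 + 9092
36651 = 4·9092 + 283
9092 = 32·283 + 36
283 = 7·36 + 31
36 = 1·31 + 5
31 = 6·5 + 1
5 = 5·1 + 0
Back-substitute:
1 = 31 − 6·5
1 = −6·36 + 7·31
1 = 7·283 − 55·36
1 = −55·9092 + 1767·283
1 = 1767·36651 − 7123·9092
1 = −7123·45743 + 8890·36651
1 = 8890·448338 − 87133·45743
1 = −87133·942419 + 183156·448338
So 448338⁻¹ ≡ 183156 (mod 942419).
Then x ≡ 183156·345957 ≡ 558827 (mod 942419); the smallest non-negative solution is x = 558827.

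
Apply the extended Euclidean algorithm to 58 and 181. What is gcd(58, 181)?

1

Apply Euclid's algorithm to 181 and 58:
181 = 3×58 + 7
58 = 8×7 + 2
7 = 3×2 + 1
2 = 2×1 + 0
gcd(58, 181) = 1.
Back-substituting:
1 = 7 − 3·2
1 = −3·58 + 25·7
1 = 25·181 − 78·58
So 1 = (25)·181 + (-78)·58.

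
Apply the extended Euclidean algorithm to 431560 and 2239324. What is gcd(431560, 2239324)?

4

Repeated division:
2239324 = 5·431560 + 81524
431560 = 5·81524 + 23940
81524 = 3·23940 + 9704
23940 = 2·9704 + 4532
9704 = 2·4532 + 640
4532 = 7·640 + 52
640 = 12·52 + 16
52 = 3·16 + 4
16 = 4·4 + 0
gcd(431560, 2239324) = 4.
Working backward:
4 = 52 − 3·16
4 = −3·640 + 37·52
4 = 37·4532 − 262·640
4 = −262·9704 + 561·4532
4 = 561·23940 − 1384·9704
4 = −1384·81524 + 4713·23940
4 = 4713·431560 − 24949·81524
4 = −24949·2239324 + 129458·431560
So 4 = (-24949)·2239324 + (129458)·431560.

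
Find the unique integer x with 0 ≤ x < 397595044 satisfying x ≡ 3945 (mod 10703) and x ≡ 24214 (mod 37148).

Write x = 3945 + 10703·k. Then 10703·k ≡ 24214 − 3945 ≡ 20269 (mod 37148).
Need 10703⁻¹ mod 37148. Extended Euclid on (37148, 10703):
37148 = 3·10703 + 5039
10703 = 2·5039 + 625
5039 = 8·625 + 39
625 = 16·39 + 1
39 = 39·1 + 0
Back-substitute:
1 = 625 − 16·39
1 = −16·5039 + 129·625
1 = 129·10703 − 274·5039
1 = −274·37148 + 951·10703
10703⁻¹ ≡ 951 (mod 37148), so k ≡ 951·20269 ≡ 33155 (mod 37148).
x = 3945 + 10703·33155 = 354861910.

354861910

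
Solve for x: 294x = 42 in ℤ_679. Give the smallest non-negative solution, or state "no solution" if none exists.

14

First find gcd(294, 679):
679 = 2×294 + 91
294 = 3×91 + 21
91 = 4×21 + 7
21 = 3×7 + 0
gcd = 7 and 7 | 42, so solutions exist. Divide through by 7: 42x ≡ 6 (mod 97).
Now find 42⁻¹ mod 97:
97 = 2×42 + 13
42 = 3×13 + 3
13 = 4×3 + 1
3 = 3×1 + 0
Back-substitute:
1 = 13 − 4·3
1 = −4·42 + 13·13
1 = 13·97 − 30·42
So 42·(-30) ≡ 1 (mod 97), i.e. 42⁻¹ ≡ 67.
Then x ≡ 67·6 ≡ 14 (mod 97); the smallest non-negative solution is x = 14.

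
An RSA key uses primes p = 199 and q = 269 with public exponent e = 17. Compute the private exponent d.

φ(n) = (p−1)(q−1) = 198·268 = 53064.
Need d with 17·d ≡ 1 (mod 53064). Apply the extended Euclidean algorithm:
53064 = 3121·17 + 7
17 = 2·7 + 3
7 = 2·3 + 1
3 = 3·1 + 0
Back-substitute:
1 = 7 − 2·3
1 = −2·17 + 5·7
1 = 5·53064 − 15607·17
So 17·(-15607) ≡ 1 (mod 53064), hence d ≡ -15607 ≡ 37457 (mod 53064).

37457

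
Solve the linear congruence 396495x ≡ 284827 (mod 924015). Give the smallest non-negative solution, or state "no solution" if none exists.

gcd(396495, 924015):
924015 = 2·396495 + 131025
396495 = 3·131025 + 3420
131025 = 38·3420 + 1065
3420 = 3·1065 + 225
1065 = 4·225 + 165
225 = 1·165 + 60
165 = 2·60 + 45
60 = 1·45 + 15
45 = 3·15 + 0
gcd = 15, but 15 ∤ 284827, so the congruence has no solution.

no solution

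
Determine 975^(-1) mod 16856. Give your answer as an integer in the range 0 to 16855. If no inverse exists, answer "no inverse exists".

gcd(16856, 975) by repeated division:
16856 = 17×975 + 281
975 = 3×281 + 132
281 = 2×132 + 17
132 = 7×17 + 13
17 = 1×13 + 4
13 = 3×4 + 1
4 = 4×1 + 0
gcd = 1, so the inverse exists. Back-substitute:
1 = 13 − 3·4
1 = −3·17 + 4·13
1 = 4·132 − 31·17
1 = −31·281 + 66·132
1 = 66·975 − 229·281
1 = −229·16856 + 3959·975
So 975·3959 ≡ 1 (mod 16856).

3959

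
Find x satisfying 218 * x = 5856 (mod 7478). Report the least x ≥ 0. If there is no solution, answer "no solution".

1742

First find gcd(218, 7478):
7478 = 34*218 + 66
218 = 3*66 + 20
66 = 3*20 + 6
20 = 3*6 + 2
6 = 3*2 + 0
gcd = 2 and 2 | 5856, so solutions exist. Divide through by 2: 109x ≡ 2928 (mod 3739).
Now find 109⁻¹ mod 3739:
3739 = 34·109 + 33
109 = 3·33 + 10
33 = 3·10 + 3
10 = 3·3 + 1
3 = 3·1 + 0
Back-substitute:
1 = 10 − 3·3
1 = −3·33 + 10·10
1 = 10·109 − 33·33
1 = −33·3739 + 1132·109
So 109⁻¹ ≡ 1132 (mod 3739).
Then x ≡ 1132·2928 ≡ 1742 (mod 3739); the smallest non-negative solution is x = 1742.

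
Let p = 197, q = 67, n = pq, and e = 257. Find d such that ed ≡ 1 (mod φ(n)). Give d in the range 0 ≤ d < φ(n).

12785

φ(n) = (p−1)(q−1) = 196·66 = 12936.
Need d with 257·d ≡ 1 (mod 12936). Apply the extended Euclidean algorithm:
12936 = 50×257 + 86
257 = 2×86 + 85
86 = 1×85 + 1
85 = 85×1 + 0
Back-substitute:
1 = 86 − 85
1 = −257 + 3·86
1 = 3·12936 − 151·257
So 257·(-151) ≡ 1 (mod 12936), hence d ≡ -151 ≡ 12785 (mod 12936).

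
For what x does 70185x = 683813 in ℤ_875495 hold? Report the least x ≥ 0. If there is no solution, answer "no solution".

gcd(70185, 875495):
875495 = 12×70185 + 33275
70185 = 2×33275 + 3635
33275 = 9×3635 + 560
3635 = 6×560 + 275
560 = 2×275 + 10
275 = 27×10 + 5
10 = 2×5 + 0
gcd = 5, but 5 ∤ 683813, so the congruence has no solution.

no solution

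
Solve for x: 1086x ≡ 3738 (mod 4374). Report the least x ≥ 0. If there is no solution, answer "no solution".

First find gcd(1086, 4374):
4374 = 4×1086 + 30
1086 = 36×30 + 6
30 = 5×6 + 0
gcd = 6 and 6 | 3738, so solutions exist. Divide through by 6: 181x ≡ 623 (mod 729).
Now find 181⁻¹ mod 729:
729 = 4×181 + 5
181 = 36×5 + 1
5 = 5×1 + 0
Back-substitute:
1 = 181 − 36·5
1 = −36·729 + 145·181
So 181⁻¹ ≡ 145 (mod 729).
Then x ≡ 145·623 ≡ 668 (mod 729); the smallest non-negative solution is x = 668.

668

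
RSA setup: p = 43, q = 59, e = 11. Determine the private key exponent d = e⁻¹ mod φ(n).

φ(n) = (p−1)(q−1) = 42·58 = 2436.
Need d with 11·d ≡ 1 (mod 2436). Apply the extended Euclidean algorithm:
2436 = 221·11 + 5
11 = 2·5 + 1
5 = 5·1 + 0
Back-substitute:
1 = 11 − 2·5
1 = −2·2436 + 443·11
So 11·443 ≡ 1 (mod 2436), hence d = 443.

443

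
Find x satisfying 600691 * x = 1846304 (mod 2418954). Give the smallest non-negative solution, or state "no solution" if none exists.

324362

First find gcd(600691, 2418954):
2418954 = 4·600691 + 16190
600691 = 37·16190 + 1661
16190 = 9·1661 + 1241
1661 = 1·1241 + 420
1241 = 2·420 + 401
420 = 1·401 + 19
401 = 21·19 + 2
19 = 9·2 + 1
2 = 2·1 + 0
gcd = 1, so a unique solution mod 2418954 exists.
Back-substitute for the Bézout coefficients:
1 = 19 − 9·2
1 = −9·401 + 190·19
1 = 190·420 − 199·401
1 = −199·1241 + 588·420
1 = 588·1661 − 787·1241
1 = −787·16190 + 7671·1661
1 = 7671·600691 − 284614·16190
1 = −284614·2418954 + 1146127·600691
So 600691·(1146127) ≡ 1 (mod 2418954), giving 600691⁻¹ ≡ 1146127.
x ≡ 600691⁻¹·1846304 ≡ 1146127·1846304 ≡ 324362 (mod 2418954).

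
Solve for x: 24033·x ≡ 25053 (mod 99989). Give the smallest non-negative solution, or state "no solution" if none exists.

First find gcd(24033, 99989):
99989 = 4*24033 + 3857
24033 = 6*3857 + 891
3857 = 4*891 + 293
891 = 3*293 + 12
293 = 24*12 + 5
12 = 2*5 + 2
5 = 2*2 + 1
2 = 2*1 + 0
gcd = 1, so a unique solution mod 99989 exists.
Back-substitute for the Bézout coefficients:
1 = 5 − 2·2
1 = −2·12 + 5·5
1 = 5·293 − 122·12
1 = −122·891 + 371·293
1 = 371·3857 − 1606·891
1 = −1606·24033 + 10007·3857
1 = 10007·99989 − 41634·24033
So 24033·(-41634) ≡ 1 (mod 99989), giving 24033⁻¹ ≡ 58355.
x ≡ 24033⁻¹·25053 ≡ 58355·25053 ≡ 28646 (mod 99989).

28646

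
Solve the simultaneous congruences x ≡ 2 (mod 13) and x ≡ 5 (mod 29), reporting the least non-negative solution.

Write x = 2 + 13·k. Then 13·k ≡ 5 − 2 ≡ 3 (mod 29).
Need 13⁻¹ mod 29. Extended Euclid on (29, 13):
29 = 2*13 + 3
13 = 4*3 + 1
3 = 3*1 + 0
Back-substitute:
1 = 13 − 4·3
1 = −4·29 + 9·13
13⁻¹ ≡ 9 (mod 29), so k ≡ 9·3 ≡ 27 (mod 29).
x = 2 + 13·27 = 353.

353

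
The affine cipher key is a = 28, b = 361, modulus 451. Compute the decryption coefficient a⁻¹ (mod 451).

Run Euclid on (451, 28):
451 = 16·28 + 3
28 = 9·3 + 1
3 = 3·1 + 0
gcd = 1, so the inverse exists. Back-substitute:
1 = 28 − 9·3
1 = −9·451 + 145·28
So 28·145 ≡ 1 (mod 451).

145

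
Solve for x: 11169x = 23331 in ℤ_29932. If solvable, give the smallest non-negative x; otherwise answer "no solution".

10703

First find gcd(11169, 29932):
29932 = 2×11169 + 7594
11169 = 1×7594 + 3575
7594 = 2×3575 + 444
3575 = 8×444 + 23
444 = 19×23 + 7
23 = 3×7 + 2
7 = 3×2 + 1
2 = 2×1 + 0
gcd = 1, so a unique solution mod 29932 exists.
Back-substitute for the Bézout coefficients:
1 = 7 − 3·2
1 = −3·23 + 10·7
1 = 10·444 − 193·23
1 = −193·3575 + 1554·444
1 = 1554·7594 − 3301·3575
1 = −3301·11169 + 4855·7594
1 = 4855·29932 − 13011·11169
So 11169·(-13011) ≡ 1 (mod 29932), giving 11169⁻¹ ≡ 16921.
x ≡ 11169⁻¹·23331 ≡ 16921·23331 ≡ 10703 (mod 29932).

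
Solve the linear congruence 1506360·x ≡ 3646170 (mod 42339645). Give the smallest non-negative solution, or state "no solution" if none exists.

First find gcd(1506360, 42339645):
42339645 = 28·1506360 + 161565
1506360 = 9·161565 + 52275
161565 = 3·52275 + 4740
52275 = 11·4740 + 135
4740 = 35·135 + 15
135 = 9·15 + 0
gcd = 15 and 15 | 3646170, so solutions exist. Divide through by 15: 100424x ≡ 243078 (mod 2822643).
Now find 100424⁻¹ mod 2822643:
2822643 = 28×100424 + 10771
100424 = 9×10771 + 3485
10771 = 3×3485 + 316
3485 = 11×316 + 9
316 = 35×9 + 1
9 = 9×1 + 0
Back-substitute:
1 = 316 − 35·9
1 = −35·3485 + 386·316
1 = 386·10771 − 1193·3485
1 = −1193·100424 + 11123·10771
1 = 11123·2822643 − 312637·100424
So 100424·(-312637) ≡ 1 (mod 2822643), i.e. 100424⁻¹ ≡ 2510006.
Then x ≡ 2510006·243078 ≡ 1663446 (mod 2822643); the smallest non-negative solution is x = 1663446.

1663446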